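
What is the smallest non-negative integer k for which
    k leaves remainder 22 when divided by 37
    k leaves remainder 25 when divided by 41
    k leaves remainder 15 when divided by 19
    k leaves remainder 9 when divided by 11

152832

The moduli are pairwise coprime; N = 37·41·19·11 = 317053.
N/37 = 8569; 8569 ≡ 22 (mod 37); 22·32 ≡ 1, so inverse 32.
N/41 = 7733; 7733 ≡ 25 (mod 41); 25·23 ≡ 1, so inverse 23.
N/19 = 16687; 16687 ≡ 5 (mod 19); 5·4 ≡ 1, so inverse 4.
N/11 = 28823; 28823 ≡ 3 (mod 11); 3·4 ≡ 1, so inverse 4.
k ≡ 22·8569·32 + 25·7733·23 + 15·16687·4 + 9·28823·4 = 12517899.
12517899 mod 317053 = 152832.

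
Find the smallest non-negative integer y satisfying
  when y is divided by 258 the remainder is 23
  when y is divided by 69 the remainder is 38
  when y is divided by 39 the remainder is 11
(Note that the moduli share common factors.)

72005

Combine the congruences pairwise.
gcd(258, 69) = 3 and 3 | (38 − 23), so the pair is consistent; merging gives y ≡ 797 (mod 5934), where 5934 = lcm(258, 69).
gcd(5934, 39) = 3 and 3 | (11 − 797), so the pair is consistent; merging gives y ≡ 72005 (mod 77142), where 77142 = lcm(5934, 39).
The solution is unique modulo lcm(258, 69, 39) = 77142.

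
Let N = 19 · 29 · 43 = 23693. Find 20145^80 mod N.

9390

Mod 19: 20145 ≡ 5; by Fermat, exponent reduces to 80 mod 18 = 8; 5^8 ≡ 4 (mod 19).
Mod 29: 20145 ≡ 19; by Fermat, exponent reduces to 80 mod 28 = 24; 19^24 ≡ 23 (mod 29).
Mod 43: 20145 ≡ 21; by Fermat, exponent reduces to 80 mod 42 = 38; 21^38 ≡ 16 (mod 43).
Combine by CRT: x ≡ 4 (mod 19), x ≡ 23 (mod 29), x ≡ 16 (mod 43) ⇒ x ≡ 9390 (mod 23693).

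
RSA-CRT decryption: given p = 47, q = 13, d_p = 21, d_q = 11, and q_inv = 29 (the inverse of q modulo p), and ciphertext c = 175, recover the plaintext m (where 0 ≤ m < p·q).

m₁ = c^(d_p) mod p: c ≡ 34 (mod 47), and 34^21 mod 47 = 42.
m₂ = c^(d_q) mod q: c ≡ 6 (mod 13), and 6^11 mod 13 = 11.
h = q_inv·(m₁ − m₂) mod p = 29·(42 − 11) mod 47 = 6.
m = m₂ + h·q = 11 + 6·13 = 89.

89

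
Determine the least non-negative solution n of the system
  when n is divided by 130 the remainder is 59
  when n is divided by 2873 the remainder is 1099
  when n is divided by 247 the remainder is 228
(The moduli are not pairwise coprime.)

gcd(130, 2873) = 13 and 13 | (1099 − 59), so the pair is consistent; merging gives n ≡ 1099 (mod 28730), where 28730 = lcm(130, 2873).
gcd(28730, 247) = 13 and 13 | (228 − 1099), so the pair is consistent; merging gives n ≡ 317129 (mod 545870), where 545870 = lcm(28730, 247).
The solution is unique modulo lcm(130, 2873, 247) = 545870.

317129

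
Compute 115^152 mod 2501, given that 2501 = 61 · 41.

Mod 61: 115 ≡ 54; by Fermat, exponent reduces to 152 mod 60 = 32; 54^32 ≡ 12 (mod 61).
Mod 41: 115 ≡ 33; by Fermat, exponent reduces to 152 mod 40 = 32; 33^32 ≡ 18 (mod 41).
Combine by CRT: x ≡ 12 (mod 61), x ≡ 18 (mod 41) ⇒ x ≡ 1781 (mod 2501).

1781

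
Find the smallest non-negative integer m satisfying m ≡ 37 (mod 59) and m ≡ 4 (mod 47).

568

Combine the congruences pairwise.
From m ≡ 37 (mod 59) write m = 37 + 59t. Substituting into m ≡ 4 (mod 47) gives 59t ≡ 14 (mod 47), and since 12⁻¹ ≡ 4 (mod 47), t ≡ 9. Hence m ≡ 37 + 59·9 = 568 (mod 2773).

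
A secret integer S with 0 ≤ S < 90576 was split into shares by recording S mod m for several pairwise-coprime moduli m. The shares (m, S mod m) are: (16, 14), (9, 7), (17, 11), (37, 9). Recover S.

The moduli are pairwise coprime; N = 16·9·17·37 = 90576.
N/16 = 5661; 5661 ≡ 13 (mod 16); 13·5 ≡ 1, so inverse 5.
N/9 = 10064; 10064 ≡ 2 (mod 9); 2·5 ≡ 1, so inverse 5.
N/17 = 5328; 5328 ≡ 7 (mod 17); 7·5 ≡ 1, so inverse 5.
N/37 = 2448; 2448 ≡ 6 (mod 37); 6·31 ≡ 1, so inverse 31.
S ≡ 14·5661·5 + 7·10064·5 + 11·5328·5 + 9·2448·31 = 1724542.
1724542 mod 90576 = 3598.

3598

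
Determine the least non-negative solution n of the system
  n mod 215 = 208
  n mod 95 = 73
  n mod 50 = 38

Combine the congruences pairwise.
gcd(215, 95) = 5 and 5 | (73 − 208), so the pair is consistent; merging gives n ≡ 1498 (mod 4085), where 4085 = lcm(215, 95).
gcd(4085, 50) = 5 and 5 | (38 − 1498), so the pair is consistent; merging gives n ≡ 17838 (mod 40850), where 40850 = lcm(4085, 50).
The solution is unique modulo lcm(215, 95, 50) = 40850.

17838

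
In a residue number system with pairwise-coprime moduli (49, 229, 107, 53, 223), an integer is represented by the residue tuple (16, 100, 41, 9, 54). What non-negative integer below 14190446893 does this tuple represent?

The moduli are pairwise coprime; N = 49·229·107·53·223 = 14190446893.
N/49 = 289600957; 289600957 ≡ 30 (mod 49); 30·18 ≡ 1, so inverse 18.
N/229 = 61967017; 61967017 ≡ 75 (mod 229); 75·171 ≡ 1, so inverse 171.
N/107 = 132620999; 132620999 ≡ 63 (mod 107); 63·17 ≡ 1, so inverse 17.
N/53 = 267744281; 267744281 ≡ 47 (mod 53); 47·44 ≡ 1, so inverse 44.
N/223 = 63634291; 63634291 ≡ 126 (mod 223); 126·200 ≡ 1, so inverse 200.
x ≡ 16·289600957·18 + 100·61967017·171 + 41·132620999·17 + 9·267744281·44 + 54·63634291·200 = 2028754980695.
2028754980695 mod 14190446893 = 13711521889.

13711521889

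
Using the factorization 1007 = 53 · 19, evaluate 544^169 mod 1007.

924

Mod 53: 544 ≡ 14; by Fermat, exponent reduces to 169 mod 52 = 13; 14^13 ≡ 23 (mod 53).
Mod 19: 544 ≡ 12; by Fermat, exponent reduces to 169 mod 18 = 7; 12^7 ≡ 12 (mod 19).
Combine by CRT: x ≡ 23 (mod 53), x ≡ 12 (mod 19) ⇒ x ≡ 924 (mod 1007).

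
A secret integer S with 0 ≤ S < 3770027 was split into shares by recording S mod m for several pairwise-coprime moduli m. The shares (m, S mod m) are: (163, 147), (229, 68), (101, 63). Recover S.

From S ≡ 147 (mod 163) write S = 147 + 163t. Substituting into S ≡ 68 (mod 229) gives 163t ≡ 150 (mod 229), and since 163⁻¹ ≡ 170 (mod 229), t ≡ 81. Hence S ≡ 147 + 163·81 = 13350 (mod 37327).
From S ≡ 13350 (mod 37327) write S = 13350 + 37327t. Substituting into S ≡ 63 (mod 101) gives 37327t ≡ 45 (mod 101), and since 58⁻¹ ≡ 54 (mod 101), t ≡ 6. Hence S ≡ 13350 + 37327·6 = 237312 (mod 3770027).

237312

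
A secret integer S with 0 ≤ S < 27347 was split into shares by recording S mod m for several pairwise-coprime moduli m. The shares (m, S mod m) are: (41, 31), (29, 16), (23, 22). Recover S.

Combine the congruences pairwise.
From S ≡ 31 (mod 41) write S = 31 + 41t. Substituting into S ≡ 16 (mod 29) gives 41t ≡ 14 (mod 29), and since 12⁻¹ ≡ 17 (mod 29), t ≡ 6. Hence S ≡ 31 + 41·6 = 277 (mod 1189).
From S ≡ 277 (mod 1189) write S = 277 + 1189t. Substituting into S ≡ 22 (mod 23) gives 1189t ≡ 21 (mod 23), and since 16⁻¹ ≡ 13 (mod 23), t ≡ 20. Hence S ≡ 277 + 1189·20 = 24057 (mod 27347).

24057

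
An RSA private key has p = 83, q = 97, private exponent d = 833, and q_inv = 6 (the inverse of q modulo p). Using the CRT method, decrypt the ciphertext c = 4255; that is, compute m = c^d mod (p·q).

d_p = d mod (p−1) = 833 mod 82 = 13; d_q = d mod (q−1) = 65.
m₁ = c^(d_p) mod p: c ≡ 22 (mod 83), and 22^13 mod 83 = 52.
m₂ = c^(d_q) mod q: c ≡ 84 (mod 97), and 84^65 mod 97 = 80.
h = q_inv·(m₁ − m₂) mod p = 6·(52 − 80) mod 83 = 81.
m = m₂ + h·q = 80 + 81·97 = 7937.

7937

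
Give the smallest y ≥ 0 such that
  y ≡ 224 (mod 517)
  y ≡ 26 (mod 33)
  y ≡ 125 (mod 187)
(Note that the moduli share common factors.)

7979

gcd(517, 33) = 11 and 11 | (26 − 224), so the pair is consistent; merging gives y ≡ 224 (mod 1551), where 1551 = lcm(517, 33).
gcd(1551, 187) = 11 and 11 | (125 − 224), so the pair is consistent; merging gives y ≡ 7979 (mod 26367), where 26367 = lcm(1551, 187).
The solution is unique modulo lcm(517, 33, 187) = 26367.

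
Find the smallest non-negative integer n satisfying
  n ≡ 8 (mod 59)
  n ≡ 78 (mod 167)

From n ≡ 8 (mod 59) write n = 8 + 59t. Substituting into n ≡ 78 (mod 167) gives 59t ≡ 70 (mod 167), and since 59⁻¹ ≡ 17 (mod 167), t ≡ 21. Hence n ≡ 8 + 59·21 = 1247 (mod 9853).

1247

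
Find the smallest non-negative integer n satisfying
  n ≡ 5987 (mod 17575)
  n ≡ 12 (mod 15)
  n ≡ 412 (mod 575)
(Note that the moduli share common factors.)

761712

Combine the congruences pairwise.
gcd(17575, 15) = 5 and 5 | (12 − 5987), so the pair is consistent; merging gives n ≡ 23562 (mod 52725), where 52725 = lcm(17575, 15).
gcd(52725, 575) = 25 and 25 | (412 − 23562), so the pair is consistent; merging gives n ≡ 761712 (mod 1212675), where 1212675 = lcm(52725, 575).
The solution is unique modulo lcm(17575, 15, 575) = 1212675.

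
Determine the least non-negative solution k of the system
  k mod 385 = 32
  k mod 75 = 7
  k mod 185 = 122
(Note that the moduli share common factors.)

30832

gcd(385, 75) = 5 and 5 | (7 − 32), so the pair is consistent; merging gives k ≡ 1957 (mod 5775), where 5775 = lcm(385, 75).
gcd(5775, 185) = 5 and 5 | (122 − 1957), so the pair is consistent; merging gives k ≡ 30832 (mod 213675), where 213675 = lcm(5775, 185).
The solution is unique modulo lcm(385, 75, 185) = 213675.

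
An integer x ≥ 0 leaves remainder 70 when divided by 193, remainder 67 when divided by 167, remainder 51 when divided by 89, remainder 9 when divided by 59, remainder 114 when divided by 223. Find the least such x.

The moduli are pairwise coprime; N = 193·167·89·59·223 = 37741630763.
N/193 = 195552491; 195552491 ≡ 66 (mod 193); 66·155 ≡ 1, so inverse 155.
N/167 = 225997789; 225997789 ≡ 29 (mod 167); 29·144 ≡ 1, so inverse 144.
N/89 = 424063267; 424063267 ≡ 72 (mod 89); 72·68 ≡ 1, so inverse 68.
N/59 = 639688657; 639688657 ≡ 37 (mod 59); 37·8 ≡ 1, so inverse 8.
N/223 = 169244981; 169244981 ≡ 23 (mod 223); 23·97 ≡ 1, so inverse 97.
x ≡ 70·195552491·155 + 67·225997789·144 + 51·424063267·68 + 9·639688657·8 + 114·169244981·97 = 7690391188780.
7690391188780 mod 37741630763 = 28840143891.

28840143891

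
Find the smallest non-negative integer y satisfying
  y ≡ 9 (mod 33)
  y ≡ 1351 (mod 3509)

gcd(33, 3509) = 11 and 11 | (1351 − 9), so the pair is consistent; merging gives y ≡ 4860 (mod 10527), where 10527 = lcm(33, 3509).
The solution is unique modulo lcm(33, 3509) = 10527.

4860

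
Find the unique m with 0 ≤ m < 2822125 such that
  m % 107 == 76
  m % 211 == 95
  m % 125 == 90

The moduli are pairwise coprime; N = 107·211·125 = 2822125.
N/107 = 26375; 26375 ≡ 53 (mod 107); 53·105 ≡ 1, so inverse 105.
N/211 = 13375; 13375 ≡ 82 (mod 211); 82·193 ≡ 1, so inverse 193.
N/125 = 22577; 22577 ≡ 77 (mod 125); 77·13 ≡ 1, so inverse 13.
m ≡ 76·26375·105 + 95·13375·193 + 90·22577·13 = 482118215.
482118215 mod 2822125 = 2356965.

2356965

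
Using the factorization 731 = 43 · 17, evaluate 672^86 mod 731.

514

Mod 43: 672 ≡ 27; by Fermat, exponent reduces to 86 mod 42 = 2; 27^2 ≡ 41 (mod 43).
Mod 17: 672 ≡ 9; by Fermat, exponent reduces to 86 mod 16 = 6; 9^6 ≡ 4 (mod 17).
Combine by CRT: x ≡ 41 (mod 43), x ≡ 4 (mod 17) ⇒ x ≡ 514 (mod 731).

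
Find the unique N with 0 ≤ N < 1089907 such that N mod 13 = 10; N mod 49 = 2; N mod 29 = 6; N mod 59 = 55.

166553

From N ≡ 10 (mod 13) write N = 10 + 13t. Substituting into N ≡ 2 (mod 49) gives 13t ≡ 41 (mod 49), and since 13⁻¹ ≡ 34 (mod 49), t ≡ 22. Hence N ≡ 10 + 13·22 = 296 (mod 637).
From N ≡ 296 (mod 637) write N = 296 + 637t. Substituting into N ≡ 6 (mod 29) gives 637t ≡ 0 (mod 29), and since 28⁻¹ ≡ 28 (mod 29), t ≡ 0. Hence N ≡ 296 + 637·0 = 296 (mod 18473).
From N ≡ 296 (mod 18473) write N = 296 + 18473t. Substituting into N ≡ 55 (mod 59) gives 18473t ≡ 54 (mod 59), and since 6⁻¹ ≡ 10 (mod 59), t ≡ 9. Hence N ≡ 296 + 18473·9 = 166553 (mod 1089907).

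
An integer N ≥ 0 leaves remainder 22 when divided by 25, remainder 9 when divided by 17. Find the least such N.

Combine the congruences pairwise.
From N ≡ 22 (mod 25) write N = 22 + 25t. Substituting into N ≡ 9 (mod 17) gives 25t ≡ 4 (mod 17), and since 8⁻¹ ≡ 15 (mod 17), t ≡ 9. Hence N ≡ 22 + 25·9 = 247 (mod 425).

247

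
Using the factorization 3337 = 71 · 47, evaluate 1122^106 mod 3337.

Mod 71: 1122 ≡ 57; by Fermat, exponent reduces to 106 mod 70 = 36; 57^36 ≡ 57 (mod 71).
Mod 47: 1122 ≡ 41; by Fermat, exponent reduces to 106 mod 46 = 14; 41^14 ≡ 16 (mod 47).
Combine by CRT: x ≡ 57 (mod 71), x ≡ 16 (mod 47) ⇒ x ≡ 909 (mod 3337).

909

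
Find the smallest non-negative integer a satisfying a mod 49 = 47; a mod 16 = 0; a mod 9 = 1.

3232

From a ≡ 47 (mod 49) write a = 47 + 49t. Substituting into a ≡ 0 (mod 16) gives 49t ≡ 1 (mod 16), and since 1⁻¹ ≡ 1 (mod 16), t ≡ 1. Hence a ≡ 47 + 49·1 = 96 (mod 784).
From a ≡ 96 (mod 784) write a = 96 + 784t. Substituting into a ≡ 1 (mod 9) gives 784t ≡ 4 (mod 9), and since 1⁻¹ ≡ 1 (mod 9), t ≡ 4. Hence a ≡ 96 + 784·4 = 3232 (mod 7056).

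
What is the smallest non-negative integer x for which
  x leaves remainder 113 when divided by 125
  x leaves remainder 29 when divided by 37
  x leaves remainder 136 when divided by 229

31738

From x ≡ 113 (mod 125) write x = 113 + 125t. Substituting into x ≡ 29 (mod 37) gives 125t ≡ 27 (mod 37), and since 14⁻¹ ≡ 8 (mod 37), t ≡ 31. Hence x ≡ 113 + 125·31 = 3988 (mod 4625).
From x ≡ 3988 (mod 4625) write x = 3988 + 4625t. Substituting into x ≡ 136 (mod 229) gives 4625t ≡ 41 (mod 229), and since 45⁻¹ ≡ 56 (mod 229), t ≡ 6. Hence x ≡ 3988 + 4625·6 = 31738 (mod 1059125).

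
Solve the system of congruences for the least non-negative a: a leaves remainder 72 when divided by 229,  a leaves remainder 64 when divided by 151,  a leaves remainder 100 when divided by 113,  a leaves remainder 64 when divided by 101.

The moduli are pairwise coprime; N = 229·151·113·101 = 394650127.
N/229 = 1723363; 1723363 ≡ 138 (mod 229); 138·78 ≡ 1, so inverse 78.
N/151 = 2613577; 2613577 ≡ 69 (mod 151); 69·116 ≡ 1, so inverse 116.
N/113 = 3492479; 3492479 ≡ 101 (mod 113); 101·47 ≡ 1, so inverse 47.
N/101 = 3907427; 3907427 ≡ 40 (mod 101); 40·48 ≡ 1, so inverse 48.
a ≡ 72·1723363·78 + 64·2613577·116 + 100·3492479·47 + 64·3907427·48 = 57499869300.
57499869300 mod 394650127 = 275600885.

275600885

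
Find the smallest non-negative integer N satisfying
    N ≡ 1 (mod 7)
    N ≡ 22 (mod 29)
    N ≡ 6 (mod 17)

3270

Combine the congruences pairwise.
From N ≡ 1 (mod 7) write N = 1 + 7t. Substituting into N ≡ 22 (mod 29) gives 7t ≡ 21 (mod 29), and since 7⁻¹ ≡ 25 (mod 29), t ≡ 3. Hence N ≡ 1 + 7·3 = 22 (mod 203).
From N ≡ 22 (mod 203) write N = 22 + 203t. Substituting into N ≡ 6 (mod 17) gives 203t ≡ 1 (mod 17), and since 16⁻¹ ≡ 16 (mod 17), t ≡ 16. Hence N ≡ 22 + 203·16 = 3270 (mod 3451).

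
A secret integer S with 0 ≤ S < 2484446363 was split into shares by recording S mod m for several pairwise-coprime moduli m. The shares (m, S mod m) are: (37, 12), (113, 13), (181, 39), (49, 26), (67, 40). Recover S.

The moduli are pairwise coprime; N = 37·113·181·49·67 = 2484446363.
N/37 = 67147199; 67147199 ≡ 6 (mod 37); 6·31 ≡ 1, so inverse 31.
N/113 = 21986251; 21986251 ≡ 67 (mod 113); 67·27 ≡ 1, so inverse 27.
N/181 = 13726223; 13726223 ≡ 88 (mod 181); 88·72 ≡ 1, so inverse 72.
N/49 = 50702987; 50702987 ≡ 41 (mod 49); 41·6 ≡ 1, so inverse 6.
N/67 = 37081289; 37081289 ≡ 5 (mod 67); 5·27 ≡ 1, so inverse 27.
S ≡ 12·67147199·31 + 13·21986251·27 + 39·13726223·72 + 26·50702987·6 + 40·37081289·27 = 119196624405.
119196624405 mod 2484446363 = 2427645344.

2427645344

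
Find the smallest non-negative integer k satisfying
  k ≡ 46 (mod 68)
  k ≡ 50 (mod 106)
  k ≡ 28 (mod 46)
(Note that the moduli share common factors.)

81034

gcd(68, 106) = 2 and 2 | (50 − 46), so the pair is consistent; merging gives k ≡ 1746 (mod 3604), where 3604 = lcm(68, 106).
gcd(3604, 46) = 2 and 2 | (28 − 1746), so the pair is consistent; merging gives k ≡ 81034 (mod 82892), where 82892 = lcm(3604, 46).
The solution is unique modulo lcm(68, 106, 46) = 82892.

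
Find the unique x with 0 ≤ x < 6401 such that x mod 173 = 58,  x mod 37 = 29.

Combine the congruences pairwise.
From x ≡ 58 (mod 173) write x = 58 + 173t. Substituting into x ≡ 29 (mod 37) gives 173t ≡ 8 (mod 37), and since 25⁻¹ ≡ 3 (mod 37), t ≡ 24. Hence x ≡ 58 + 173·24 = 4210 (mod 6401).

4210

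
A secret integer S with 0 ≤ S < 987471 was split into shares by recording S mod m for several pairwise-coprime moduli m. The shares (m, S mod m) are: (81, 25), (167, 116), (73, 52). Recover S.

From S ≡ 25 (mod 81) write S = 25 + 81t. Substituting into S ≡ 116 (mod 167) gives 81t ≡ 91 (mod 167), and since 81⁻¹ ≡ 33 (mod 167), t ≡ 164. Hence S ≡ 25 + 81·164 = 13309 (mod 13527).
From S ≡ 13309 (mod 13527) write S = 13309 + 13527t. Substituting into S ≡ 52 (mod 73) gives 13527t ≡ 29 (mod 73), and since 22⁻¹ ≡ 10 (mod 73), t ≡ 71. Hence S ≡ 13309 + 13527·71 = 973726 (mod 987471).

973726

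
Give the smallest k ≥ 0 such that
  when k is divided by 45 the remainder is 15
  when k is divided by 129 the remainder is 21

150

gcd(45, 129) = 3 and 3 | (21 − 15), so the pair is consistent; merging gives k ≡ 150 (mod 1935), where 1935 = lcm(45, 129).
The solution is unique modulo lcm(45, 129) = 1935.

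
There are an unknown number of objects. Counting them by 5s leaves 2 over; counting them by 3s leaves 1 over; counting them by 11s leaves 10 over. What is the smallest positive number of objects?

142

From N ≡ 2 (mod 5) write N = 2 + 5t. Substituting into N ≡ 1 (mod 3) gives 5t ≡ 2 (mod 3), and since 2⁻¹ ≡ 2 (mod 3), t ≡ 1. Hence N ≡ 2 + 5·1 = 7 (mod 15).
From N ≡ 7 (mod 15) write N = 7 + 15t. Substituting into N ≡ 10 (mod 11) gives 15t ≡ 3 (mod 11), and since 4⁻¹ ≡ 3 (mod 11), t ≡ 9. Hence N ≡ 7 + 15·9 = 142 (mod 165).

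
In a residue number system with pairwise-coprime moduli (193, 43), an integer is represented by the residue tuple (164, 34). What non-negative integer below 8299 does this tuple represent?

Combine the congruences pairwise.
From x ≡ 164 (mod 193) write x = 164 + 193t. Substituting into x ≡ 34 (mod 43) gives 193t ≡ 42 (mod 43), and since 21⁻¹ ≡ 41 (mod 43), t ≡ 2. Hence x ≡ 164 + 193·2 = 550 (mod 8299).

550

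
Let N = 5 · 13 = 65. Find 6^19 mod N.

Mod 5: 6 ≡ 1; by Fermat, exponent reduces to 19 mod 4 = 3; 1^3 ≡ 1 (mod 5).
Mod 13: 6 ≡ 6; by Fermat, exponent reduces to 19 mod 12 = 7; 6^7 ≡ 7 (mod 13).
Combine by CRT: x ≡ 1 (mod 5), x ≡ 7 (mod 13) ⇒ x ≡ 46 (mod 65).

46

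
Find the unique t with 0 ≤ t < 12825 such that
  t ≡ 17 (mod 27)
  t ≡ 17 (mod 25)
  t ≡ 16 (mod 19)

The moduli are pairwise coprime; N = 27·25·19 = 12825.
N/27 = 475; 475 ≡ 16 (mod 27); 16·22 ≡ 1, so inverse 22.
N/25 = 513; 513 ≡ 13 (mod 25); 13·2 ≡ 1, so inverse 2.
N/19 = 675; 675 ≡ 10 (mod 19); 10·2 ≡ 1, so inverse 2.
t ≡ 17·475·22 + 17·513·2 + 16·675·2 = 216692.
216692 mod 12825 = 11492.

11492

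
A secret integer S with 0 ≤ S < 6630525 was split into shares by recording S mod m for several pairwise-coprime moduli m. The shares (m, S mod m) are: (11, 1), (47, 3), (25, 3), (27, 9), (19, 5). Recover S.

The moduli are pairwise coprime; N = 11·47·25·27·19 = 6630525.
N/11 = 602775; 602775 ≡ 8 (mod 11); 8·7 ≡ 1, so inverse 7.
N/47 = 141075; 141075 ≡ 28 (mod 47); 28·42 ≡ 1, so inverse 42.
N/25 = 265221; 265221 ≡ 21 (mod 25); 21·6 ≡ 1, so inverse 6.
N/27 = 245575; 245575 ≡ 10 (mod 27); 10·19 ≡ 1, so inverse 19.
N/19 = 348975; 348975 ≡ 2 (mod 19); 2·10 ≡ 1, so inverse 10.
S ≡ 1·602775·7 + 3·141075·42 + 3·265221·6 + 9·245575·19 + 5·348975·10 = 86210928.
86210928 mod 6630525 = 14103.

14103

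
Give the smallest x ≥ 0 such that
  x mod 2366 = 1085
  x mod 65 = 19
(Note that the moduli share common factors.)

gcd(2366, 65) = 13 and 13 | (19 − 1085), so the pair is consistent; merging gives x ≡ 10549 (mod 11830), where 11830 = lcm(2366, 65).
The solution is unique modulo lcm(2366, 65) = 11830.

10549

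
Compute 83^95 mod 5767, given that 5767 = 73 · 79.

Mod 73: 83 ≡ 10; by Fermat, exponent reduces to 95 mod 72 = 23; 10^23 ≡ 22 (mod 73).
Mod 79: 83 ≡ 4; by Fermat, exponent reduces to 95 mod 78 = 17; 4^17 ≡ 42 (mod 79).
Combine by CRT: x ≡ 22 (mod 73), x ≡ 42 (mod 79) ⇒ x ≡ 1701 (mod 5767).

1701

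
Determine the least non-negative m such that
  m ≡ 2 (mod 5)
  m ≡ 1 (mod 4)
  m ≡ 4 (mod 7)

From m ≡ 2 (mod 5) write m = 2 + 5t. Substituting into m ≡ 1 (mod 4) gives 5t ≡ 3 (mod 4), and since 1⁻¹ ≡ 1 (mod 4), t ≡ 3. Hence m ≡ 2 + 5·3 = 17 (mod 20).
From m ≡ 17 (mod 20) write m = 17 + 20t. Substituting into m ≡ 4 (mod 7) gives 20t ≡ 1 (mod 7), and since 6⁻¹ ≡ 6 (mod 7), t ≡ 6. Hence m ≡ 17 + 20·6 = 137 (mod 140).

137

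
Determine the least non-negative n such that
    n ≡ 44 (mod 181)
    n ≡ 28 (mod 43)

587

Combine the congruences pairwise.
From n ≡ 44 (mod 181) write n = 44 + 181t. Substituting into n ≡ 28 (mod 43) gives 181t ≡ 27 (mod 43), and since 9⁻¹ ≡ 24 (mod 43), t ≡ 3. Hence n ≡ 44 + 181·3 = 587 (mod 7783).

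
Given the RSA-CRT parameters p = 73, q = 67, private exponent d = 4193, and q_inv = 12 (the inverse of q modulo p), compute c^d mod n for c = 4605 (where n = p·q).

3808

d_p = d mod (p−1) = 4193 mod 72 = 17; d_q = d mod (q−1) = 35.
m₁ = c^(d_p) mod p: c ≡ 6 (mod 73), and 6^17 mod 73 = 12.
m₂ = c^(d_q) mod q: c ≡ 49 (mod 67), and 49^35 mod 67 = 56.
h = q_inv·(m₁ − m₂) mod p = 12·(12 − 56) mod 73 = 56.
m = m₂ + h·q = 56 + 56·67 = 3808.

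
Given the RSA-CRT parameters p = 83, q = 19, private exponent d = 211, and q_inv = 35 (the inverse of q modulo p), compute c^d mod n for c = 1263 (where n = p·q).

595

d_p = d mod (p−1) = 211 mod 82 = 47; d_q = d mod (q−1) = 13.
m₁ = c^(d_p) mod p: c ≡ 18 (mod 83), and 18^47 mod 83 = 14.
m₂ = c^(d_q) mod q: c ≡ 9 (mod 19), and 9^13 mod 19 = 6.
h = q_inv·(m₁ − m₂) mod p = 35·(14 − 6) mod 83 = 31.
m = m₂ + h·q = 6 + 31·19 = 595.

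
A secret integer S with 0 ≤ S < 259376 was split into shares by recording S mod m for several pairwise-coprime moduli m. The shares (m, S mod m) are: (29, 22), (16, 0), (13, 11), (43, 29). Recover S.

The moduli are pairwise coprime; N = 29·16·13·43 = 259376.
N/29 = 8944; 8944 ≡ 12 (mod 29); 12·17 ≡ 1, so inverse 17.
N/16 = 16211; 16211 ≡ 3 (mod 16); 3·11 ≡ 1, so inverse 11.
N/13 = 19952; 19952 ≡ 10 (mod 13); 10·4 ≡ 1, so inverse 4.
N/43 = 6032; 6032 ≡ 12 (mod 43); 12·18 ≡ 1, so inverse 18.
S ≡ 22·8944·17 + 0·16211·11 + 11·19952·4 + 29·6032·18 = 7371648.
7371648 mod 259376 = 109120.

109120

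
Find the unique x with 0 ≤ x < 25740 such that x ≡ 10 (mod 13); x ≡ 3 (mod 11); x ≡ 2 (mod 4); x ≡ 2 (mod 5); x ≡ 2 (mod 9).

20342

The moduli are pairwise coprime; N = 13·11·4·5·9 = 25740.
N/13 = 1980; 1980 ≡ 4 (mod 13); 4·10 ≡ 1, so inverse 10.
N/11 = 2340; 2340 ≡ 8 (mod 11); 8·7 ≡ 1, so inverse 7.
N/4 = 6435; 6435 ≡ 3 (mod 4); 3·3 ≡ 1, so inverse 3.
N/5 = 5148; 5148 ≡ 3 (mod 5); 3·2 ≡ 1, so inverse 2.
N/9 = 2860; 2860 ≡ 7 (mod 9); 7·4 ≡ 1, so inverse 4.
x ≡ 10·1980·10 + 3·2340·7 + 2·6435·3 + 2·5148·2 + 2·2860·4 = 329222.
329222 mod 25740 = 20342.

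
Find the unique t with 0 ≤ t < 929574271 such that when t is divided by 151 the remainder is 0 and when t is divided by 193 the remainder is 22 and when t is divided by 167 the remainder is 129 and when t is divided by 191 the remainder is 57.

The moduli are pairwise coprime; N = 151·193·167·191 = 929574271.
N/151 = 6156121; 6156121 ≡ 2 (mod 151); 2·76 ≡ 1, so inverse 76.
N/193 = 4816447; 4816447 ≡ 132 (mod 193); 132·174 ≡ 1, so inverse 174.
N/167 = 5566313; 5566313 ≡ 36 (mod 167); 36·116 ≡ 1, so inverse 116.
N/191 = 4866881; 4866881 ≡ 10 (mod 191); 10·172 ≡ 1, so inverse 172.
t ≡ 0·6156121·76 + 22·4816447·174 + 129·5566313·116 + 57·4866881·172 = 149446568172.
149446568172 mod 929574271 = 714684812.

714684812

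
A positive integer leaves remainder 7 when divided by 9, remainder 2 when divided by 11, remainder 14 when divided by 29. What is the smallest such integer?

From a ≡ 7 (mod 9) write a = 7 + 9t. Substituting into a ≡ 2 (mod 11) gives 9t ≡ 6 (mod 11), and since 9⁻¹ ≡ 5 (mod 11), t ≡ 8. Hence a ≡ 7 + 9·8 = 79 (mod 99).
From a ≡ 79 (mod 99) write a = 79 + 99t. Substituting into a ≡ 14 (mod 29) gives 99t ≡ 22 (mod 29), and since 12⁻¹ ≡ 17 (mod 29), t ≡ 26. Hence a ≡ 79 + 99·26 = 2653 (mod 2871).

2653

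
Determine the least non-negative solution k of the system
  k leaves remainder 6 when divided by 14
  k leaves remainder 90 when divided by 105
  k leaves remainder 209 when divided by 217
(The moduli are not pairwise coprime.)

3030

gcd(14, 105) = 7 and 7 | (90 − 6), so the pair is consistent; merging gives k ≡ 90 (mod 210), where 210 = lcm(14, 105).
gcd(210, 217) = 7 and 7 | (209 − 90), so the pair is consistent; merging gives k ≡ 3030 (mod 6510), where 6510 = lcm(210, 217).
The solution is unique modulo lcm(14, 105, 217) = 6510.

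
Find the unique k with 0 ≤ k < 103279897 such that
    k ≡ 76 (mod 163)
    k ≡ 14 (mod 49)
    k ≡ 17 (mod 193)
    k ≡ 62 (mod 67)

The moduli are pairwise coprime; N = 163·49·193·67 = 103279897.
N/163 = 633619; 633619 ≡ 38 (mod 163); 38·133 ≡ 1, so inverse 133.
N/49 = 2107753; 2107753 ≡ 18 (mod 49); 18·30 ≡ 1, so inverse 30.
N/193 = 535129; 535129 ≡ 133 (mod 193); 133·119 ≡ 1, so inverse 119.
N/67 = 1541491; 1541491 ≡ 22 (mod 67); 22·64 ≡ 1, so inverse 64.
k ≡ 76·633619·133 + 14·2107753·30 + 17·535129·119 + 62·1541491·64 = 14489079367.
14489079367 mod 103279897 = 29893787.

29893787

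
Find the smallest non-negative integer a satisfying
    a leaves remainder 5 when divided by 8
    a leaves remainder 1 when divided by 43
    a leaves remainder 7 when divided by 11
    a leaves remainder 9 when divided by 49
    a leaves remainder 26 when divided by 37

4006053

From a ≡ 5 (mod 8) write a = 5 + 8t. Substituting into a ≡ 1 (mod 43) gives 8t ≡ 39 (mod 43), and since 8⁻¹ ≡ 27 (mod 43), t ≡ 21. Hence a ≡ 5 + 8·21 = 173 (mod 344).
From a ≡ 173 (mod 344) write a = 173 + 344t. Substituting into a ≡ 7 (mod 11) gives 344t ≡ 10 (mod 11), and since 3⁻¹ ≡ 4 (mod 11), t ≡ 7. Hence a ≡ 173 + 344·7 = 2581 (mod 3784).
From a ≡ 2581 (mod 3784) write a = 2581 + 3784t. Substituting into a ≡ 9 (mod 49) gives 3784t ≡ 25 (mod 49), and since 11⁻¹ ≡ 9 (mod 49), t ≡ 29. Hence a ≡ 2581 + 3784·29 = 112317 (mod 185416).
From a ≡ 112317 (mod 185416) write a = 112317 + 185416t. Substituting into a ≡ 26 (mod 37) gives 185416t ≡ 4 (mod 37), and since 9⁻¹ ≡ 33 (mod 37), t ≡ 21. Hence a ≡ 112317 + 185416·21 = 4006053 (mod 6860392).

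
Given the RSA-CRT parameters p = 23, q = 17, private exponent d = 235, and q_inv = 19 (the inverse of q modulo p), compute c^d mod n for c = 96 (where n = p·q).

233

d_p = d mod (p−1) = 235 mod 22 = 15; d_q = d mod (q−1) = 11.
m₁ = c^(d_p) mod p: c ≡ 4 (mod 23), and 4^15 mod 23 = 3.
m₂ = c^(d_q) mod q: c ≡ 11 (mod 17), and 11^11 mod 17 = 12.
h = q_inv·(m₁ − m₂) mod p = 19·(3 − 12) mod 23 = 13.
m = m₂ + h·q = 12 + 13·17 = 233.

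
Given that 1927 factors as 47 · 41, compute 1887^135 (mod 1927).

1682

Mod 47: 1887 ≡ 7; by Fermat, exponent reduces to 135 mod 46 = 43; 7^43 ≡ 37 (mod 47).
Mod 41: 1887 ≡ 1; by Fermat, exponent reduces to 135 mod 40 = 15; 1^15 ≡ 1 (mod 41).
Combine by CRT: x ≡ 37 (mod 47), x ≡ 1 (mod 41) ⇒ x ≡ 1682 (mod 1927).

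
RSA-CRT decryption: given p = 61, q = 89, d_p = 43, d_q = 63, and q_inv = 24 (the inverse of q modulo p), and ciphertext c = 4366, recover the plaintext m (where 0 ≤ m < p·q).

m₁ = c^(d_p) mod p: c ≡ 35 (mod 61), and 35^43 mod 61 = 51.
m₂ = c^(d_q) mod q: c ≡ 5 (mod 89), and 5^63 mod 89 = 42.
h = q_inv·(m₁ − m₂) mod p = 24·(51 − 42) mod 61 = 33.
m = m₂ + h·q = 42 + 33·89 = 2979.

2979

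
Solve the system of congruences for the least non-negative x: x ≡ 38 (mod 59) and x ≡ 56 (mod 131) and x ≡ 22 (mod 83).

The moduli are pairwise coprime; N = 59·131·83 = 641507.
N/59 = 10873; 10873 ≡ 17 (mod 59); 17·7 ≡ 1, so inverse 7.
N/131 = 4897; 4897 ≡ 50 (mod 131); 50·76 ≡ 1, so inverse 76.
N/83 = 7729; 7729 ≡ 10 (mod 83); 10·25 ≡ 1, so inverse 25.
x ≡ 38·10873·7 + 56·4897·76 + 22·7729·25 = 27984800.
27984800 mod 641507 = 399999.

399999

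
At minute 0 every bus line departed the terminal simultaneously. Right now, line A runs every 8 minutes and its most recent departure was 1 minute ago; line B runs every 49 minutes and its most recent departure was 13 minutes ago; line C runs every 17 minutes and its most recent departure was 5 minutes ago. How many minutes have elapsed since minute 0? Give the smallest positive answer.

209

The moduli are pairwise coprime; N = 8·49·17 = 6664.
N/8 = 833; 833 ≡ 1 (mod 8), inverse 1.
N/49 = 136; 136 ≡ 38 (mod 49); 38·40 ≡ 1, so inverse 40.
N/17 = 392; 392 ≡ 1 (mod 17), inverse 1.
t ≡ 1·833·1 + 13·136·40 + 5·392·1 = 73513.
73513 mod 6664 = 209.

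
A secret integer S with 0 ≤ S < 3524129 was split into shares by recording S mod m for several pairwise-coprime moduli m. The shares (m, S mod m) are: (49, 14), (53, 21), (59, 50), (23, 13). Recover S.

3227350

From S ≡ 14 (mod 49) write S = 14 + 49t. Substituting into S ≡ 21 (mod 53) gives 49t ≡ 7 (mod 53), and since 49⁻¹ ≡ 13 (mod 53), t ≡ 38. Hence S ≡ 14 + 49·38 = 1876 (mod 2597).
From S ≡ 1876 (mod 2597) write S = 1876 + 2597t. Substituting into S ≡ 50 (mod 59) gives 2597t ≡ 3 (mod 59), and since 1⁻¹ ≡ 1 (mod 59), t ≡ 3. Hence S ≡ 1876 + 2597·3 = 9667 (mod 153223).
From S ≡ 9667 (mod 153223) write S = 9667 + 153223t. Substituting into S ≡ 13 (mod 23) gives 153223t ≡ 6 (mod 23), and since 20⁻¹ ≡ 15 (mod 23), t ≡ 21. Hence S ≡ 9667 + 153223·21 = 3227350 (mod 3524129).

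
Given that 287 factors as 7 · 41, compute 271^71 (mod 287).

66

Mod 7: 271 ≡ 5; by Fermat, exponent reduces to 71 mod 6 = 5; 5^5 ≡ 3 (mod 7).
Mod 41: 271 ≡ 25; by Fermat, exponent reduces to 71 mod 40 = 31; 25^31 ≡ 25 (mod 41).
Combine by CRT: x ≡ 3 (mod 7), x ≡ 25 (mod 41) ⇒ x ≡ 66 (mod 287).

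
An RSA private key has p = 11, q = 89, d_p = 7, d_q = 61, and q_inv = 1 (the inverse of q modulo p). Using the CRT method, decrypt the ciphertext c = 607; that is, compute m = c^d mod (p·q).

975

m₁ = c^(d_p) mod p: c ≡ 2 (mod 11), and 2^7 mod 11 = 7.
m₂ = c^(d_q) mod q: c ≡ 73 (mod 89), and 73^61 mod 89 = 85.
h = q_inv·(m₁ − m₂) mod p = 1·(7 − 85) mod 11 = 10.
m = m₂ + h·q = 85 + 10·89 = 975.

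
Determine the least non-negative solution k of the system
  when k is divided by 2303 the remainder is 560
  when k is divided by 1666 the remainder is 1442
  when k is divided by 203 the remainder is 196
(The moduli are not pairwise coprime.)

gcd(2303, 1666) = 49 and 49 | (1442 − 560), so the pair is consistent; merging gives k ≡ 9772 (mod 78302), where 78302 = lcm(2303, 1666).
gcd(78302, 203) = 7 and 7 | (196 − 9772), so the pair is consistent; merging gives k ≡ 2045624 (mod 2270758), where 2270758 = lcm(78302, 203).
The solution is unique modulo lcm(2303, 1666, 203) = 2270758.

2045624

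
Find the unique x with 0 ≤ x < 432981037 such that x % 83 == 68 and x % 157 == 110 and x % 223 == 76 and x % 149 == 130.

322344346

The moduli are pairwise coprime; N = 83·157·223·149 = 432981037.
N/83 = 5216639; 5216639 ≡ 6 (mod 83); 6·14 ≡ 1, so inverse 14.
N/157 = 2757841; 2757841 ≡ 136 (mod 157); 136·142 ≡ 1, so inverse 142.
N/223 = 1941619; 1941619 ≡ 181 (mod 223); 181·69 ≡ 1, so inverse 69.
N/149 = 2905913; 2905913 ≡ 115 (mod 149); 115·92 ≡ 1, so inverse 92.
x ≡ 68·5216639·14 + 110·2757841·142 + 76·1941619·69 + 130·2905913·92 = 92980286264.
92980286264 mod 432981037 = 322344346.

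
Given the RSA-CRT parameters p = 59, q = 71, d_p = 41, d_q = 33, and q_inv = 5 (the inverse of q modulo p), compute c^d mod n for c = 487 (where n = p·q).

1797

m₁ = c^(d_p) mod p: c ≡ 15 (mod 59), and 15^41 mod 59 = 27.
m₂ = c^(d_q) mod q: c ≡ 61 (mod 71), and 61^33 mod 71 = 22.
h = q_inv·(m₁ − m₂) mod p = 5·(27 − 22) mod 59 = 25.
m = m₂ + h·q = 22 + 25·71 = 1797.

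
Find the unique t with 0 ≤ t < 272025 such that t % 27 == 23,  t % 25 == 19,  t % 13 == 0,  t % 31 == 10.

Combine the congruences pairwise.
From t ≡ 23 (mod 27) write t = 23 + 27s. Substituting into t ≡ 19 (mod 25) gives 27s ≡ 21 (mod 25), and since 2⁻¹ ≡ 13 (mod 25), s ≡ 23. Hence t ≡ 23 + 27·23 = 644 (mod 675).
From t ≡ 644 (mod 675) write t = 644 + 675s. Substituting into t ≡ 0 (mod 13) gives 675s ≡ 6 (mod 13), and since 12⁻¹ ≡ 12 (mod 13), s ≡ 7. Hence t ≡ 644 + 675·7 = 5369 (mod 8775).
From t ≡ 5369 (mod 8775) write t = 5369 + 8775s. Substituting into t ≡ 10 (mod 31) gives 8775s ≡ 4 (mod 31), and since 2⁻¹ ≡ 16 (mod 31), s ≡ 2. Hence t ≡ 5369 + 8775·2 = 22919 (mod 272025).

22919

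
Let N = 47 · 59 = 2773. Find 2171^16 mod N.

Mod 47: 2171 ≡ 9; 9^16 ≡ 37 (mod 47).
Mod 59: 2171 ≡ 47; 47^16 ≡ 28 (mod 59).
Combine by CRT: x ≡ 37 (mod 47), x ≡ 28 (mod 59) ⇒ x ≡ 2152 (mod 2773).

2152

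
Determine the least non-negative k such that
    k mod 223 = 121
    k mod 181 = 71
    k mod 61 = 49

785973

The moduli are pairwise coprime; N = 223·181·61 = 2462143.
N/223 = 11041; 11041 ≡ 114 (mod 223); 114·45 ≡ 1, so inverse 45.
N/181 = 13603; 13603 ≡ 28 (mod 181); 28·97 ≡ 1, so inverse 97.
N/61 = 40363; 40363 ≡ 42 (mod 61); 42·16 ≡ 1, so inverse 16.
k ≡ 121·11041·45 + 71·13603·97 + 49·40363·16 = 185446698.
185446698 mod 2462143 = 785973.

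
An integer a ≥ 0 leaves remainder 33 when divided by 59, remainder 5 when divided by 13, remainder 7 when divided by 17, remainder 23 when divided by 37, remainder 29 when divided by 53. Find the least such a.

13797360

The moduli are pairwise coprime; N = 59·13·17·37·53 = 25569479.
N/59 = 433381; 433381 ≡ 26 (mod 59); 26·25 ≡ 1, so inverse 25.
N/13 = 1966883; 1966883 ≡ 9 (mod 13); 9·3 ≡ 1, so inverse 3.
N/17 = 1504087; 1504087 ≡ 12 (mod 17); 12·10 ≡ 1, so inverse 10.
N/37 = 691067; 691067 ≡ 18 (mod 37); 18·35 ≡ 1, so inverse 35.
N/53 = 482443; 482443 ≡ 37 (mod 53); 37·43 ≡ 1, so inverse 43.
a ≡ 33·433381·25 + 5·1966883·3 + 7·1504087·10 + 23·691067·35 + 29·482443·43 = 1650244016.
1650244016 mod 25569479 = 13797360.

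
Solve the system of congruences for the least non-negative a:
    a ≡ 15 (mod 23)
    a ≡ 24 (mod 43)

From a ≡ 15 (mod 23) write a = 15 + 23t. Substituting into a ≡ 24 (mod 43) gives 23t ≡ 9 (mod 43), and since 23⁻¹ ≡ 15 (mod 43), t ≡ 6. Hence a ≡ 15 + 23·6 = 153 (mod 989).

153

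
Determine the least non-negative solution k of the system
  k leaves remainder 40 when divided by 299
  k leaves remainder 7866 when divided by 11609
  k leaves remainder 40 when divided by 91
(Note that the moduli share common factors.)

820496

gcd(299, 11609) = 13 and 13 | (7866 − 40), so the pair is consistent; merging gives k ≡ 19475 (mod 267007), where 267007 = lcm(299, 11609).
gcd(267007, 91) = 13 and 13 | (40 − 19475), so the pair is consistent; merging gives k ≡ 820496 (mod 1869049), where 1869049 = lcm(267007, 91).
The solution is unique modulo lcm(299, 11609, 91) = 1869049.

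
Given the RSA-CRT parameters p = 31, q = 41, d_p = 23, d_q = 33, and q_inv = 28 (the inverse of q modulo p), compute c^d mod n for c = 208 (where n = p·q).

m₁ = c^(d_p) mod p: c ≡ 22 (mod 31), and 22^23 mod 31 = 3.
m₂ = c^(d_q) mod q: c ≡ 3 (mod 41), and 3^33 mod 41 = 3.
h = q_inv·(m₁ − m₂) mod p = 28·(3 − 3) mod 31 = 0.
m = m₂ + h·q = 3 + 0·41 = 3.

3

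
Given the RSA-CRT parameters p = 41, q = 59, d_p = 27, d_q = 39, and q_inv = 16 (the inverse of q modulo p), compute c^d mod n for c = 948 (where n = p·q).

2152

m₁ = c^(d_p) mod p: c ≡ 5 (mod 41), and 5^27 mod 41 = 20.
m₂ = c^(d_q) mod q: c ≡ 4 (mod 59), and 4^39 mod 59 = 28.
h = q_inv·(m₁ − m₂) mod p = 16·(20 − 28) mod 41 = 36.
m = m₂ + h·q = 28 + 36·59 = 2152.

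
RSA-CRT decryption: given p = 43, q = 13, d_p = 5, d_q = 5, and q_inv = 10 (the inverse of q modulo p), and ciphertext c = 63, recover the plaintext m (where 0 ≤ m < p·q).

m₁ = c^(d_p) mod p: c ≡ 20 (mod 43), and 20^5 mod 43 = 26.
m₂ = c^(d_q) mod q: c ≡ 11 (mod 13), and 11^5 mod 13 = 7.
h = q_inv·(m₁ − m₂) mod p = 10·(26 − 7) mod 43 = 18.
m = m₂ + h·q = 7 + 18·13 = 241.

241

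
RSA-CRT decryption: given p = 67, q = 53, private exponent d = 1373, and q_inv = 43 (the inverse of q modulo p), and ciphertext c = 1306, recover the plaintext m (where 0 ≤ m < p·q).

987

d_p = d mod (p−1) = 1373 mod 66 = 53; d_q = d mod (q−1) = 21.
m₁ = c^(d_p) mod p: c ≡ 33 (mod 67), and 33^53 mod 67 = 49.
m₂ = c^(d_q) mod q: c ≡ 34 (mod 53), and 34^21 mod 53 = 33.
h = q_inv·(m₁ − m₂) mod p = 43·(49 − 33) mod 67 = 18.
m = m₂ + h·q = 33 + 18·53 = 987.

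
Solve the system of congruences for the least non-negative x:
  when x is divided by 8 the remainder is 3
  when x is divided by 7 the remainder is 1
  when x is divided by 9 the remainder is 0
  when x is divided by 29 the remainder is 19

The moduli are pairwise coprime; N = 8·7·9·29 = 14616.
N/8 = 1827; 1827 ≡ 3 (mod 8); 3·3 ≡ 1, so inverse 3.
N/7 = 2088; 2088 ≡ 2 (mod 7); 2·4 ≡ 1, so inverse 4.
N/9 = 1624; 1624 ≡ 4 (mod 9); 4·7 ≡ 1, so inverse 7.
N/29 = 504; 504 ≡ 11 (mod 29); 11·8 ≡ 1, so inverse 8.
x ≡ 3·1827·3 + 1·2088·4 + 0·1624·7 + 19·504·8 = 101403.
101403 mod 14616 = 13707.

13707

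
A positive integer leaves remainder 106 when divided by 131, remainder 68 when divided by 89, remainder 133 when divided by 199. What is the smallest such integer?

The moduli are pairwise coprime; N = 131·89·199 = 2320141.
N/131 = 17711; 17711 ≡ 26 (mod 131); 26·126 ≡ 1, so inverse 126.
N/89 = 26069; 26069 ≡ 81 (mod 89); 81·11 ≡ 1, so inverse 11.
N/199 = 11659; 11659 ≡ 117 (mod 199); 117·182 ≡ 1, so inverse 182.
x ≡ 106·17711·126 + 68·26069·11 + 133·11659·182 = 538265482.
538265482 mod 2320141 = 2312911.

2312911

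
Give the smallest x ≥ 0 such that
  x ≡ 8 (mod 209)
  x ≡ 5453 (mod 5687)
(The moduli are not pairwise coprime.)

85071

gcd(209, 5687) = 11 and 11 | (5453 − 8), so the pair is consistent; merging gives x ≡ 85071 (mod 108053), where 108053 = lcm(209, 5687).
The solution is unique modulo lcm(209, 5687) = 108053.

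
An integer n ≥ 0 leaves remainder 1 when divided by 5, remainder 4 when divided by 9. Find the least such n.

From n ≡ 1 (mod 5) write n = 1 + 5t. Substituting into n ≡ 4 (mod 9) gives 5t ≡ 3 (mod 9), and since 5⁻¹ ≡ 2 (mod 9), t ≡ 6. Hence n ≡ 1 + 5·6 = 31 (mod 45).

31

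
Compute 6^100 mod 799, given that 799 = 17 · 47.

Mod 17: 6 ≡ 6; by Fermat, exponent reduces to 100 mod 16 = 4; 6^4 ≡ 4 (mod 17).
Mod 47: 6 ≡ 6; by Fermat, exponent reduces to 100 mod 46 = 8; 6^8 ≡ 24 (mod 47).
Combine by CRT: x ≡ 4 (mod 17), x ≡ 24 (mod 47) ⇒ x ≡ 259 (mod 799).

259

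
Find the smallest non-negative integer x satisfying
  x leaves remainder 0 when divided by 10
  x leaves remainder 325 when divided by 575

900

gcd(10, 575) = 5 and 5 | (325 − 0), so the pair is consistent; merging gives x ≡ 900 (mod 1150), where 1150 = lcm(10, 575).
The solution is unique modulo lcm(10, 575) = 1150.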